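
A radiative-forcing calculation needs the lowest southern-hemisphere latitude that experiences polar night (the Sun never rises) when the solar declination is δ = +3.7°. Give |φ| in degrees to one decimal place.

Polar night requires cos H₀ = −tan φ tan δ ≥ 1, i.e. tan φ tan δ ≤ −1.
The boundary is |tan φ| · |tan δ| = 1, so |φ| = 90° − |δ| = 90° − 3.7° = 86.3° in the southern hemisphere.

|φ| = 86.3°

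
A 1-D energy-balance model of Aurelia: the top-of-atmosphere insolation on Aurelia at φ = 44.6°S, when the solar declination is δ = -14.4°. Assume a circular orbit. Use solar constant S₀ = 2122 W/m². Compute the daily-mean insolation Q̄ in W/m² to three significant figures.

Q̄ ≈ 666 W/m²

cos H₀ = −tan(-44.6°) tan(-14.400°) = -0.2532, H₀ = 1.8268 rad.
Bracket: H₀ sin φ sin δ + cos φ cos δ sin H₀ = 1.8268×-0.70215×-0.24869 + 0.71203×0.96858×0.96741 = 0.318992 + 0.667182 = 0.986174.
Q̄ = (S₀/π) × [bracket] = (2122/π) × 0.986174 = 666.1 W/m².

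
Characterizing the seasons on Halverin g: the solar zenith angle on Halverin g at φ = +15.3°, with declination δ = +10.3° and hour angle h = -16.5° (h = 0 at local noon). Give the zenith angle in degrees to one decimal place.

cos θ_z = sin φ sin δ + cos φ cos δ cos h = 0.047181 + 0.909933 = 0.957114.
θ_z = arccos(0.957114) = 16.8°.

θ_z = 16.8°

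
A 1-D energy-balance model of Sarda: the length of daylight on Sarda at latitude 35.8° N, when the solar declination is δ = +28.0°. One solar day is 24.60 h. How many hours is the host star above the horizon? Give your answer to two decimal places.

15.38 h

cos H₀ = −tan φ · tan δ = −tan(+35.8°) × tan(+28.000°) = -0.3835, so H₀ = 1.9644 rad = 112.55°.
Daylight = 2H₀/(2π) × 24.60 h = (1.9644/π) × 24.60 = 15.38 h.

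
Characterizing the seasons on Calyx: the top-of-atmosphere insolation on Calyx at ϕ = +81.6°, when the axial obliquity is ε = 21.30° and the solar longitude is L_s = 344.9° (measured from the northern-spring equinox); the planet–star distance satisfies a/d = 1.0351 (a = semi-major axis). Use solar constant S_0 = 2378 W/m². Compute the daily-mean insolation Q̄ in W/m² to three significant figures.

Q̄ ≈ 24.1 W/m²

Solar declination: sin δ = sin ε · sin L_s = sin 21.30° × sin 344.9° = -0.09463, so δ = -5.430°.
cos h₀ = −tan(+81.6°) tan(-5.430°) = 0.6437, h₀ = 0.8715 rad.
Bracket: h₀ sin ϕ sin δ + cos ϕ cos δ sin h₀ = 0.8715×0.98927×-0.09463 + 0.14608×0.99551×0.76527 = -0.081585 + 0.111289 = 0.029704.
Inverse-square distance factor (a/d)² = 1.0351² = 1.071432.
Q̄ = (S_0/π) × 1.071432 × [bracket] = (2378/π) × 1.071432 × 0.029704 = 24.09 W/m².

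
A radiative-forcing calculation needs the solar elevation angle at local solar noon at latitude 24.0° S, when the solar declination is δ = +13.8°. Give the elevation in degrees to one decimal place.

At local noon the hour angle is zero, so the zenith angle equals |ϕ − δ| = |-24.0° − (+13.800°)| = 37.800°.
Elevation = 90° − 37.800° = 52.2°.

52.2°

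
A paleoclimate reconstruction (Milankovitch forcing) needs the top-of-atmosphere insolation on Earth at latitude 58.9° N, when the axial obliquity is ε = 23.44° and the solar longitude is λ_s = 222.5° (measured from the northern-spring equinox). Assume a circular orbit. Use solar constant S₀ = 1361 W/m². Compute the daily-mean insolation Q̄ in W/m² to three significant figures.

Q̄ ≈ 82.4 W/m²

Solar declination: sin δ = sin ε · sin λ_s = sin 23.44° × sin 222.5° = -0.26874, so δ = -15.589°.
cos H₀ = −tan(+58.9°) tan(-15.589°) = 0.4625, H₀ = 1.0900 rad.
Bracket: H₀ sin φ sin δ + cos φ cos δ sin H₀ = 1.0900×0.85627×-0.26874 + 0.51653×0.96321×0.88661 = -0.250824 + 0.441112 = 0.190288.
Q̄ = (S₀/π) × [bracket] = (1361/π) × 0.190288 = 82.44 W/m².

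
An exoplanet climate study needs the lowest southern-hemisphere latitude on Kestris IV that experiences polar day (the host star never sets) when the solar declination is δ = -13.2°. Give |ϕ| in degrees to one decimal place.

|ϕ| = 76.8°

Polar day requires cos h₀ = −tan ϕ tan δ ≤ −1, i.e. tan ϕ tan δ ≥ 1.
The boundary is |tan ϕ| · |tan δ| = 1, so |ϕ| = 90° − |δ| = 90° − 13.2° = 76.8° in the southern hemisphere.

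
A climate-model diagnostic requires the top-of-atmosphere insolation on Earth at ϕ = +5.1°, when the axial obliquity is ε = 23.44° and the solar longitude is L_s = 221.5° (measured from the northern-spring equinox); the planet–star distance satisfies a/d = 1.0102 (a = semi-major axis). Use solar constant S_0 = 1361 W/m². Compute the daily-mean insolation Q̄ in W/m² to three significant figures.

Q̄ ≈ 409 W/m²

Solar declination: sin δ = sin ε · sin L_s = sin 23.44° × sin 221.5° = -0.26358, so δ = -15.283°.
cos h₀ = −tan(+5.1°) tan(-15.283°) = 0.0244, h₀ = 1.5464 rad.
Bracket: h₀ sin ϕ sin δ + cos ϕ cos δ sin h₀ = 1.5464×0.08889×-0.26358 + 0.99604×0.96464×0.99970 = -0.036232 + 0.960532 = 0.924300.
Inverse-square distance factor (a/d)² = 1.0102² = 1.020504.
Q̄ = (S_0/π) × 1.020504 × [bracket] = (1361/π) × 1.020504 × 0.924300 = 408.6 W/m².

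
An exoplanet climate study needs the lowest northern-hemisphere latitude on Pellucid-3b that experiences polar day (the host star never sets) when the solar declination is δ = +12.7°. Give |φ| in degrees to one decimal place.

Polar day requires cos H₀ = −tan φ tan δ ≤ −1, i.e. tan φ tan δ ≥ 1.
The boundary is |tan φ| · |tan δ| = 1, so |φ| = 90° − |δ| = 90° − 12.7° = 77.3° in the northern hemisphere.

|φ| = 77.3°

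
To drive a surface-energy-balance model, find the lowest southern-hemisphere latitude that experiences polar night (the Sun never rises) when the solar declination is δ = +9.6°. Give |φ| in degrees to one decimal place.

|φ| = 80.4°

Polar night requires cos H₀ = −tan φ tan δ ≥ 1, i.e. tan φ tan δ ≤ −1.
The boundary is |tan φ| · |tan δ| = 1, so |φ| = 90° − |δ| = 90° − 9.6° = 80.4° in the southern hemisphere.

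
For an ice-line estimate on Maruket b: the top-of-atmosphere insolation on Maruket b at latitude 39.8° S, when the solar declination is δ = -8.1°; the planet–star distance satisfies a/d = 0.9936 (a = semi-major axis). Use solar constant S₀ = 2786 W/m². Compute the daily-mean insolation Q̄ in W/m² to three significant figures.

cos H₀ = −tan(-39.8°) tan(-8.100°) = -0.1186, H₀ = 1.6897 rad.
Bracket: H₀ sin φ sin δ + cos φ cos δ sin H₀ = 1.6897×-0.64011×-0.14090 + 0.76828×0.99002×0.99294 = 0.152397 + 0.755243 = 0.907640.
Inverse-square distance factor (a/d)² = 0.9936² = 0.987241.
Q̄ = (S₀/π) × 0.987241 × [bracket] = (2786/π) × 0.987241 × 0.907640 = 794.6 W/m².

Q̄ ≈ 795 W/m²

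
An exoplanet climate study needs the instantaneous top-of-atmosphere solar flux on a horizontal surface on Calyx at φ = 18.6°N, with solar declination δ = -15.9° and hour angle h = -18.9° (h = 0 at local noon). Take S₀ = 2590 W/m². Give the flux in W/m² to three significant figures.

cos θ_z = sin φ sin δ + cos φ cos δ cos h = -0.087382 + 0.862364 = 0.774982.
Flux = S₀ · cos θ_z = 2590 × 0.774982 = 2007 W/m².

2.01e+03 W/m²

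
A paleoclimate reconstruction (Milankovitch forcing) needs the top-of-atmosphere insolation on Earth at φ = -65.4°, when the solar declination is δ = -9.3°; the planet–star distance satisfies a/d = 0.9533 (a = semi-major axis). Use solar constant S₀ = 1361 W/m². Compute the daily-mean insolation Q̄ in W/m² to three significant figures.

cos H₀ = −tan(-65.4°) tan(-9.300°) = -0.3577, H₀ = 1.9366 rad.
Bracket: H₀ sin φ sin δ + cos φ cos δ sin H₀ = 1.9366×-0.90924×-0.16160 + 0.41628×0.98686×0.93385 = 0.284551 + 0.383635 = 0.668186.
Inverse-square distance factor (a/d)² = 0.9533² = 0.908781.
Q̄ = (S₀/π) × 0.908781 × [bracket] = (1361/π) × 0.908781 × 0.668186 = 263.1 W/m².

Q̄ ≈ 263 W/m²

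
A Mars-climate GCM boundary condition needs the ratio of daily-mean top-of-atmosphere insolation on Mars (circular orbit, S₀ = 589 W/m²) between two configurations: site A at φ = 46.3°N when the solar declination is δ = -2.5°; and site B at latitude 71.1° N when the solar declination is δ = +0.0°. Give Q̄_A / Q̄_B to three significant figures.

Q̄_A / Q̄_B ≈ 1.98

— Configuration A (φ=+46.3°):
cos H₀ = −tan(+46.3°) tan(-2.500°) = 0.0457, H₀ = 1.5251 rad.
Bracket: H₀ sin φ sin δ + cos φ cos δ sin H₀ = 1.5251×0.72297×-0.04362 + 0.69088×0.99905×0.99896 = -0.048095 + 0.689506 = 0.641411.
Q̄ = (S₀/π) × [bracket] = (589/π) × 0.641411 = 120.25 W/m².
— Configuration B (φ=+71.1°):
cos H₀ = −tan(+71.1°) tan(+0.000°) = -0.0000, H₀ = 1.5708 rad.
Bracket: H₀ sin φ sin δ + cos φ cos δ sin H₀ = 1.5708×0.94609×0.00000 + 0.32392×1.00000×1.00000 = 0.000000 + 0.323920 = 0.323920.
Q̄ = (S₀/π) × [bracket] = (589/π) × 0.323920 = 60.730 W/m².
Ratio Q̄_A / Q̄_B = 120.25 / 60.730 = 1.980.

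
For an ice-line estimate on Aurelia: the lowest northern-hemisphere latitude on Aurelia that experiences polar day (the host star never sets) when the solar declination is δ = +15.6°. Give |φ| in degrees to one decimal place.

|φ| = 74.4°

Polar day requires cos H₀ = −tan φ tan δ ≤ −1, i.e. tan φ tan δ ≥ 1.
The boundary is |tan φ| · |tan δ| = 1, so |φ| = 90° − |δ| = 90° − 15.6° = 74.4° in the northern hemisphere.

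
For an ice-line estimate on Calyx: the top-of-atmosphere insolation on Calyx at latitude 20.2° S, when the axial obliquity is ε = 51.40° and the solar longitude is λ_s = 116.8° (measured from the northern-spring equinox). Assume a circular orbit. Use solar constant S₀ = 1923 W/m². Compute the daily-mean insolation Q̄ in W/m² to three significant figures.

Q̄ ≈ 207 W/m²

Solar declination: sin δ = sin ε · sin λ_s = sin 51.40° × sin 116.8° = 0.69757, so δ = +44.233°.
cos H₀ = −tan(-20.2°) tan(+44.233°) = 0.3582, H₀ = 1.2045 rad.
Bracket: H₀ sin φ sin δ + cos φ cos δ sin H₀ = 1.2045×-0.34530×0.69757 + 0.93849×0.71651×0.93364 = -0.290129 + 0.627815 = 0.337686.
Q̄ = (S₀/π) × [bracket] = (1923/π) × 0.337686 = 206.7 W/m².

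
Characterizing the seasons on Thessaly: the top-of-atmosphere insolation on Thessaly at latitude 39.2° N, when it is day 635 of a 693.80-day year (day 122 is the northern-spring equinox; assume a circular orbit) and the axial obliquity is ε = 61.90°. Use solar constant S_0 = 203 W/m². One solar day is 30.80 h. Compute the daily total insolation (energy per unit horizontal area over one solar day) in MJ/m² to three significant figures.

0.00 MJ/m²

Solar longitude: L_s = 360° × (635 − 122)/693.80 = 266.186°.
sin δ = sin 61.90° × sin 266.186° = -0.88017, so δ = -61.663°.
cos h₀ = −tan(+39.2°) tan(-61.663°) = 1.5124 ≥ 1 ⇒ polar night, h₀ = 0 and Q̄ = 0.
Daily total = Q̄ × 30.80 h × 3600 s/h = 0.00 MJ/m².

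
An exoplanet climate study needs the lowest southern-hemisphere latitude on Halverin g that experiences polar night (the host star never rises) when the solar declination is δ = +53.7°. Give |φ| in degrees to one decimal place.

|φ| = 36.3°

Polar night requires cos H₀ = −tan φ tan δ ≥ 1, i.e. tan φ tan δ ≤ −1.
The boundary is |tan φ| · |tan δ| = 1, so |φ| = 90° − |δ| = 90° − 53.7° = 36.3° in the southern hemisphere.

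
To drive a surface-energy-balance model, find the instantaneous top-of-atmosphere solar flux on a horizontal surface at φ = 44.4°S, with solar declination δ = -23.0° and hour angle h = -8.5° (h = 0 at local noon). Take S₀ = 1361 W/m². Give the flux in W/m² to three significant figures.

cos θ_z = sin φ sin δ + cos φ cos δ cos h = 0.273380 + 0.650452 = 0.923832.
Flux = S₀ · cos θ_z = 1361 × 0.923832 = 1257 W/m².

1.26e+03 W/m²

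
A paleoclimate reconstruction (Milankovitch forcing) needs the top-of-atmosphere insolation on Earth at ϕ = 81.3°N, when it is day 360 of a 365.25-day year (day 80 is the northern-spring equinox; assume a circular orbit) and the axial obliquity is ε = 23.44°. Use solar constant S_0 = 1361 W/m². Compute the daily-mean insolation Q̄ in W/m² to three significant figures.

Solar longitude: L_s = 360° × (360 − 80)/365.25 = 275.975°.
sin δ = sin 23.44° × sin 275.975° = -0.39563, so δ = -23.305°.
cos h₀ = −tan(+81.3°) tan(-23.305°) = 2.8151 ≥ 1 ⇒ polar night, h₀ = 0 and Q̄ = 0.

Q̄ ≈ 0.00 W/m²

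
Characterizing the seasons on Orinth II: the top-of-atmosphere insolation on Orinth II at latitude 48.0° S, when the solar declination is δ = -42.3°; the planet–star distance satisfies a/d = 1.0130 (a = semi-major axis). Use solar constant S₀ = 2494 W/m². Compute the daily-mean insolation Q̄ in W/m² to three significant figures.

Q̄ ≈ 1.28e+03 W/m²

cos H₀ = −tan(-48.0°) tan(-42.300°) = -1.0106 ≤ −1 ⇒ polar day, H₀ = π.
Bracket: H₀ sin φ sin δ + cos φ cos δ sin H₀ = 3.1416×-0.74314×-0.67301 + 0.66913×0.73963×0.00000 = 1.571242 + 0.000000 = 1.571242.
Inverse-square distance factor (a/d)² = 1.0130² = 1.026169.
Q̄ = (S₀/π) × 1.026169 × [bracket] = (2494/π) × 1.026169 × 1.571242 = 1280 W/m².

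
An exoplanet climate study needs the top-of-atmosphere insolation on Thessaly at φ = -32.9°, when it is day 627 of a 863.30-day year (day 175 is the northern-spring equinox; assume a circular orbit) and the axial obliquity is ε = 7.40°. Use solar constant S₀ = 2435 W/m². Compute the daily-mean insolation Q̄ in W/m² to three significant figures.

Q̄ ≈ 663 W/m²

Solar longitude: λ_s = 360° × (627 − 175)/863.30 = 188.486°.
sin δ = sin 7.40° × sin 188.486° = -0.01901, so δ = -1.089°.
cos H₀ = −tan(-32.9°) tan(-1.089°) = -0.0123, H₀ = 1.5831 rad.
Bracket: H₀ sin φ sin δ + cos φ cos δ sin H₀ = 1.5831×-0.54317×-0.01901 + 0.83962×0.99982×0.99992 = 0.016347 + 0.839402 = 0.855749.
Q̄ = (S₀/π) × [bracket] = (2435/π) × 0.855749 = 663.3 W/m².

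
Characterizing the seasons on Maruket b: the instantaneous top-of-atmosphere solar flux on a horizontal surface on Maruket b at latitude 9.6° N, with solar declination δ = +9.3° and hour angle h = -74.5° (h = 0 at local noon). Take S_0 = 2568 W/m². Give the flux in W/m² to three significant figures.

737 W/m²

cos θ_z = sin ϕ sin δ + cos ϕ cos δ cos h = 0.026950 + 0.260033 = 0.286983.
Flux = S_0 · cos θ_z = 2568 × 0.286983 = 737.0 W/m².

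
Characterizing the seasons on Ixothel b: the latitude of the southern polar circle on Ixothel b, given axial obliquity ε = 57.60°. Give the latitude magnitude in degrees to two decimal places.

The polar circle is the lowest latitude that experiences at least one full rotation of continuous darkness at the northern-summer solstice; it lies at |ϕ| = 90° − ε = 90° − 57.60° = 32.40°.

32.40°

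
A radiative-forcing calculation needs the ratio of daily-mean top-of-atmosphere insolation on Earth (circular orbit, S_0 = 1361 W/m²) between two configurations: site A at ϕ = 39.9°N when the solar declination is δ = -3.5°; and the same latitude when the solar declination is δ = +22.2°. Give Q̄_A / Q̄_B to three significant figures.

Q̄_A / Q̄_B ≈ 0.623

— Configuration A (ϕ=+39.9°):
cos h₀ = −tan(+39.9°) tan(-3.500°) = 0.0511, h₀ = 1.5196 rad.
Bracket: h₀ sin ϕ sin δ + cos ϕ cos δ sin h₀ = 1.5196×0.64145×-0.06105 + 0.76717×0.99813×0.99869 = -0.059508 + 0.764732 = 0.705224.
Q̄ = (S_0/π) × [bracket] = (1361/π) × 0.705224 = 305.52 W/m².
— Configuration B (ϕ=+39.9°):
cos h₀ = −tan(+39.9°) tan(+22.200°) = -0.3412, h₀ = 1.9190 rad.
Bracket: h₀ sin ϕ sin δ + cos ϕ cos δ sin h₀ = 1.9190×0.64145×0.37784 + 0.76717×0.92587×0.93998 = 0.465099 + 0.667668 = 1.132767.
Q̄ = (S_0/π) × [bracket] = (1361/π) × 1.132767 = 490.74 W/m².
Ratio Q̄_A / Q̄_B = 305.52 / 490.74 = 0.6226.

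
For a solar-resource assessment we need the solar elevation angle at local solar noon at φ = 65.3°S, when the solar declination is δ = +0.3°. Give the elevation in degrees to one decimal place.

At local noon the hour angle is zero, so the zenith angle equals |φ − δ| = |-65.3° − (+0.300°)| = 65.600°.
Elevation = 90° − 65.600° = 24.4°.

24.4°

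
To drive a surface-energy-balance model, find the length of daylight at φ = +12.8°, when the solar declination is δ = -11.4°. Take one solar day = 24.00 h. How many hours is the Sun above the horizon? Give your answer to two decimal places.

cos H₀ = −tan φ · tan δ = −tan(+12.8°) × tan(-11.400°) = 0.0458, so H₀ = 1.5250 rad = 87.37°.
Daylight = 2H₀/(2π) × 24.00 h = (1.5250/π) × 24.00 = 11.65 h.

11.65 h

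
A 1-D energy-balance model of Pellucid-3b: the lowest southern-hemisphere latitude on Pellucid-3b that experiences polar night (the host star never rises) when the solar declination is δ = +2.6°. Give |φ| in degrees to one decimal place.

|φ| = 87.4°

Polar night requires cos H₀ = −tan φ tan δ ≥ 1, i.e. tan φ tan δ ≤ −1.
The boundary is |tan φ| · |tan δ| = 1, so |φ| = 90° − |δ| = 90° − 2.6° = 87.4° in the southern hemisphere.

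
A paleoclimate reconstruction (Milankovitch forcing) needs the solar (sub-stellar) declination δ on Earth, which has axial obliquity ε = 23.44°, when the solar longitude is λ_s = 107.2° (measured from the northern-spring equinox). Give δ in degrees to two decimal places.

δ = +22.33°

sin δ = sin ε · sin λ_s = sin 23.44° × sin 107.2° = 0.379999.
δ = arcsin(0.379999) = +22.33°.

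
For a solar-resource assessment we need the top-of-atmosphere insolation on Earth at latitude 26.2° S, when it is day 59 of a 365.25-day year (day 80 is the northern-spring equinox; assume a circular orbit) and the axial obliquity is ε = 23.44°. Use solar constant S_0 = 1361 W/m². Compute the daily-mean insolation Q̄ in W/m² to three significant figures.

Solar longitude: L_s = 360° × (59 − 80)/365.25 = -20.698°, i.e. -20.698° + 360° = 339.302°.
sin δ = sin 23.44° × sin 339.302° = -0.14060, so δ = -8.082°.
cos h₀ = −tan(-26.2°) tan(-8.082°) = -0.0699, h₀ = 1.6407 rad.
Bracket: h₀ sin ϕ sin δ + cos ϕ cos δ sin h₀ = 1.6407×-0.44151×-0.14060 + 0.89726×0.99007×0.99756 = 0.101849 + 0.886183 = 0.988032.
Q̄ = (S_0/π) × [bracket] = (1361/π) × 0.988032 = 428.0 W/m².

Q̄ ≈ 428 W/m²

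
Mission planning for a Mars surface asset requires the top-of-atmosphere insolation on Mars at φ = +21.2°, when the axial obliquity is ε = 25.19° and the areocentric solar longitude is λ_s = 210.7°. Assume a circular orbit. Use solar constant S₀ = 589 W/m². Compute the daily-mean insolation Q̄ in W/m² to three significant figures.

sin δ = sin 25.19° × sin 210.7° = -0.21730, so δ = -12.550°.
cos H₀ = −tan(+21.2°) tan(-12.550°) = 0.0863, H₀ = 1.4843 rad.
Bracket: H₀ sin φ sin δ + cos φ cos δ sin H₀ = 1.4843×0.36162×-0.21730 + 0.93232×0.97611×0.99627 = -0.116636 + 0.906652 = 0.790016.
Q̄ = (S₀/π) × [bracket] = (589/π) × 0.790016 = 148.1 W/m².

Q̄ ≈ 148 W/m²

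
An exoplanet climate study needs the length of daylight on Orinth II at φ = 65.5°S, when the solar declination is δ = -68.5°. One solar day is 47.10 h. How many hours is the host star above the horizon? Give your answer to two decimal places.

47.10 h

Sunrise equation: cos H₀ = −tan φ · tan δ = -5.5706 ≤ −1, so the host star never sets (polar day) and H₀ = π.
Daylight = 2H₀/(2π) × 47.10 h = (3.1416/π) × 47.10 = 47.10 h.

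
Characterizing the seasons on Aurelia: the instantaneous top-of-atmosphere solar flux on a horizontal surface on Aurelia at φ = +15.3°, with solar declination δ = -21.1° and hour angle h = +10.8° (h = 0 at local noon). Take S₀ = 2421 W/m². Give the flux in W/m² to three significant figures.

1.91e+03 W/m²

cos θ_z = sin φ sin δ + cos φ cos δ cos h = -0.094993 + 0.883948 = 0.788955.
Flux = S₀ · cos θ_z = 2421 × 0.788955 = 1910 W/m².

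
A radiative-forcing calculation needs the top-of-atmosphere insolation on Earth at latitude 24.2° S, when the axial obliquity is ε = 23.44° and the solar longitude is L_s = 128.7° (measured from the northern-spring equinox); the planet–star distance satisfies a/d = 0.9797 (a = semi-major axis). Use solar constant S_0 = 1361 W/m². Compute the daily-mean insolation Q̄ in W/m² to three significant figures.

Q̄ ≈ 281 W/m²

Solar declination: sin δ = sin ε · sin L_s = sin 23.44° × sin 128.7° = 0.31045, so δ = +18.086°.
cos h₀ = −tan(-24.2°) tan(+18.086°) = 0.1468, h₀ = 1.4235 rad.
Bracket: h₀ sin ϕ sin δ + cos ϕ cos δ sin h₀ = 1.4235×-0.40992×0.31045 + 0.91212×0.95059×0.98917 = -0.181154 + 0.857662 = 0.676508.
Inverse-square distance factor (a/d)² = 0.9797² = 0.959812.
Q̄ = (S_0/π) × 0.959812 × [bracket] = (1361/π) × 0.959812 × 0.676508 = 281.3 W/m².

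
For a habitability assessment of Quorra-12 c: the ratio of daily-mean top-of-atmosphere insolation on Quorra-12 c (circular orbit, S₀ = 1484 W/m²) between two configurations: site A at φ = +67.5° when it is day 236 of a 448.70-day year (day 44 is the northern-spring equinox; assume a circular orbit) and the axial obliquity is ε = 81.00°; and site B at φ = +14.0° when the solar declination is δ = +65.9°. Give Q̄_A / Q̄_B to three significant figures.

Q̄_A / Q̄_B ≈ 1.56

— Configuration A (φ=+67.5°):
Solar longitude: λ_s = 360° × (236 − 44)/448.70 = 154.045°.
sin δ = sin 81.00° × sin 154.045° = 0.43228, so δ = +25.612°.
cos H₀ = −tan(+67.5°) tan(+25.612°) = -1.1573 ≤ −1 ⇒ polar day, H₀ = π.
Bracket: H₀ sin φ sin δ + cos φ cos δ sin H₀ = 3.1416×0.92388×0.43228 + 0.38268×0.90174×0.00000 = 1.254676 + 0.000000 = 1.254676.
Q̄ = (S₀/π) × [bracket] = (1484/π) × 1.254676 = 592.67 W/m².
— Configuration B (φ=+14.0°):
cos H₀ = −tan(+14.0°) tan(+65.900°) = -0.5574, H₀ = 2.1620 rad.
Bracket: H₀ sin φ sin δ + cos φ cos δ sin H₀ = 2.1620×0.24192×0.91283 + 0.97030×0.40833×0.83026 = 0.477438 + 0.328951 = 0.806389.
Q̄ = (S₀/π) × [bracket] = (1484/π) × 0.806389 = 380.92 W/m².
Ratio Q̄_A / Q̄_B = 592.67 / 380.92 = 1.556.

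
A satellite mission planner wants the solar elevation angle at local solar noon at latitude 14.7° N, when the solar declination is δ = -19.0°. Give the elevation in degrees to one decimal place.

At local noon the hour angle is zero, so the zenith angle equals |ϕ − δ| = |+14.7° − (-19.000°)| = 33.700°.
Elevation = 90° − 33.700° = 56.3°.

56.3°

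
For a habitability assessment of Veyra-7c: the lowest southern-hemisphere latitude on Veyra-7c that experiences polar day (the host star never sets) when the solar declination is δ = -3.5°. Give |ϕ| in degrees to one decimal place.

|ϕ| = 86.5°

Polar day requires cos h₀ = −tan ϕ tan δ ≤ −1, i.e. tan ϕ tan δ ≥ 1.
The boundary is |tan ϕ| · |tan δ| = 1, so |ϕ| = 90° − |δ| = 90° − 3.5° = 86.5° in the southern hemisphere.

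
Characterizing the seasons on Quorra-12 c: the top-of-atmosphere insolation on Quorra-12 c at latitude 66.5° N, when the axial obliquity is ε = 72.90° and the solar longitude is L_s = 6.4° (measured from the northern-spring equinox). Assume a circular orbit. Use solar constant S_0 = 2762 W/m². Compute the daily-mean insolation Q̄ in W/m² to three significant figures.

Q̄ ≈ 494 W/m²

Solar declination: sin δ = sin ε · sin L_s = sin 72.90° × sin 6.4° = 0.10654, so δ = +6.116°.
cos h₀ = −tan(+66.5°) tan(+6.116°) = -0.2464, h₀ = 1.8198 rad.
Bracket: h₀ sin ϕ sin δ + cos ϕ cos δ sin h₀ = 1.8198×0.91706×0.10654 + 0.39875×0.99431×0.96916 = 0.177801 + 0.384254 = 0.562055.
Q̄ = (S_0/π) × [bracket] = (2762/π) × 0.562055 = 494.1 W/m².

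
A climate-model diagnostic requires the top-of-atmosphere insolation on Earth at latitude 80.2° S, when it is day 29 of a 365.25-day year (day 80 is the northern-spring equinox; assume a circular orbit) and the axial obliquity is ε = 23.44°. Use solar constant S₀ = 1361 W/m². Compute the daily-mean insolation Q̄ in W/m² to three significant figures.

Solar longitude: λ_s = 360° × (29 − 80)/365.25 = -50.267°, i.e. -50.267° + 360° = 309.733°.
sin δ = sin 23.44° × sin 309.733° = -0.30591, so δ = -17.813°.
cos H₀ = −tan(-80.2°) tan(-17.813°) = -1.8602 ≤ −1 ⇒ polar day, H₀ = π.
Bracket: H₀ sin φ sin δ + cos φ cos δ sin H₀ = 3.1416×-0.98541×-0.30591 + 0.17021×0.95206×0.00000 = 0.947025 + 0.000000 = 0.947025.
Q̄ = (S₀/π) × [bracket] = (1361/π) × 0.947025 = 410.3 W/m².

Q̄ ≈ 410 W/m²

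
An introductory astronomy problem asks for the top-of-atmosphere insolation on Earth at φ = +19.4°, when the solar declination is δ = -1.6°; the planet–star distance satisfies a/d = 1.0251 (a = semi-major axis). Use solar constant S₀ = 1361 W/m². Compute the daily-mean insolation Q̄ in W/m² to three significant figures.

Q̄ ≈ 423 W/m²

cos H₀ = −tan(+19.4°) tan(-1.600°) = 0.0098, H₀ = 1.5610 rad.
Bracket: H₀ sin φ sin δ + cos φ cos δ sin H₀ = 1.5610×0.33216×-0.02792 + 0.94322×0.99961×0.99995 = -0.014477 + 0.942805 = 0.928328.
Inverse-square distance factor (a/d)² = 1.0251² = 1.050830.
Q̄ = (S₀/π) × 1.050830 × [bracket] = (1361/π) × 1.050830 × 0.928328 = 422.6 W/m².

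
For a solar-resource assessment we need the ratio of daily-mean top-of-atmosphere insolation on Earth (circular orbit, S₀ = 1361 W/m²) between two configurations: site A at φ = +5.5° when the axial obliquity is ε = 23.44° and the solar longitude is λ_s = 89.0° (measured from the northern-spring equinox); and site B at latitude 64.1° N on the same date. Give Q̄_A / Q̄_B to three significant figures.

— Configuration A (φ=+5.5°):
Solar declination: sin δ = sin ε · sin λ_s = sin 23.44° × sin 89.0° = 0.39773, so δ = +23.436°.
cos H₀ = −tan(+5.5°) tan(+23.436°) = -0.0417, H₀ = 1.6125 rad.
Bracket: H₀ sin φ sin δ + cos φ cos δ sin H₀ = 1.6125×0.09585×0.39773 + 0.99540×0.91750×0.99913 = 0.061472 + 0.912485 = 0.973957.
Q̄ = (S₀/π) × [bracket] = (1361/π) × 0.973957 = 421.94 W/m².
— Configuration B (φ=+64.1°):
cos H₀ = −tan(+64.1°) tan(+23.436°) = -0.8927, H₀ = 2.6742 rad.
Bracket: H₀ sin φ sin δ + cos φ cos δ sin H₀ = 2.6742×0.89956×0.39773 + 0.43680×0.91750×0.45058 = 0.956781 + 0.180576 = 1.137357.
Q̄ = (S₀/π) × [bracket] = (1361/π) × 1.137357 = 492.73 W/m².
Ratio Q̄_A / Q̄_B = 421.94 / 492.73 = 0.8563.

Q̄_A / Q̄_B ≈ 0.856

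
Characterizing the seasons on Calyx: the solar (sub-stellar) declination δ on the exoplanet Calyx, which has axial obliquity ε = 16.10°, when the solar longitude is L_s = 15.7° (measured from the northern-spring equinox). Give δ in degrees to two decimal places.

δ = +4.30°

sin δ = sin ε · sin L_s = sin 16.10° × sin 15.7° = 0.075041.
δ = arcsin(0.075041) = +4.30°.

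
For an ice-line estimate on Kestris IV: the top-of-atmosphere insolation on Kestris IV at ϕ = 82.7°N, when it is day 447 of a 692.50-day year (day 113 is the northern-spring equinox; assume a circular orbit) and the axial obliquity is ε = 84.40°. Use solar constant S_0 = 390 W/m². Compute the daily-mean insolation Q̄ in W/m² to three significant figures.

Solar longitude: L_s = 360° × (447 − 113)/692.50 = 173.632°.
sin δ = sin 84.40° × sin 173.632° = 0.11039, so δ = +6.338°.
cos h₀ = −tan(+82.7°) tan(+6.338°) = -0.8670, h₀ = 2.6200 rad.
Bracket: h₀ sin ϕ sin δ + cos ϕ cos δ sin h₀ = 2.6200×0.99189×0.11039 + 0.12706×0.99389×0.49828 = 0.286876 + 0.062925 = 0.349801.
Q̄ = (S_0/π) × [bracket] = (390/π) × 0.349801 = 43.42 W/m².

Q̄ ≈ 43.4 W/m²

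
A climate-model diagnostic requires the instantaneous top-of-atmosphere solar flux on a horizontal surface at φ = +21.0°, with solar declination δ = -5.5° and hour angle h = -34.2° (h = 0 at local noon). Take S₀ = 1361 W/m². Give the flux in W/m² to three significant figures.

cos θ_z = sin φ sin δ + cos φ cos δ cos h = -0.034348 + 0.768591 = 0.734243.
Flux = S₀ · cos θ_z = 1361 × 0.734243 = 999.3 W/m².

999 W/m²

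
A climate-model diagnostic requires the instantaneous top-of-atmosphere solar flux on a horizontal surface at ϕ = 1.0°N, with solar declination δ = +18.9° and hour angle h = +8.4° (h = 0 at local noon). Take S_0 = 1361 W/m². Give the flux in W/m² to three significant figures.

cos θ_z = sin ϕ sin δ + cos ϕ cos δ cos h = 0.005653 + 0.935794 = 0.941447.
Flux = S_0 · cos θ_z = 1361 × 0.941447 = 1281 W/m².

1.28e+03 W/m²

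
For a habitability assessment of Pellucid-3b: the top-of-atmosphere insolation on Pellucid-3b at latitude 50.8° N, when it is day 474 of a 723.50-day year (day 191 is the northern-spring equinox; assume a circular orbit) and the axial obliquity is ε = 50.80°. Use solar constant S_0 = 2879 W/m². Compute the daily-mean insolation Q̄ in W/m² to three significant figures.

Q̄ ≈ 1.18e+03 W/m²

Solar longitude: L_s = 360° × (474 − 191)/723.50 = 140.815°.
sin δ = sin 50.80° × sin 140.815° = 0.48963, so δ = +29.316°.
cos h₀ = −tan(+50.8°) tan(+29.316°) = -0.6885, h₀ = 2.3302 rad.
Bracket: h₀ sin ϕ sin δ + cos ϕ cos δ sin h₀ = 2.3302×0.77494×0.48963 + 0.63203×0.87193×0.72522 = 0.884157 + 0.399659 = 1.283816.
Q̄ = (S_0/π) × [bracket] = (2879/π) × 1.283816 = 1177 W/m².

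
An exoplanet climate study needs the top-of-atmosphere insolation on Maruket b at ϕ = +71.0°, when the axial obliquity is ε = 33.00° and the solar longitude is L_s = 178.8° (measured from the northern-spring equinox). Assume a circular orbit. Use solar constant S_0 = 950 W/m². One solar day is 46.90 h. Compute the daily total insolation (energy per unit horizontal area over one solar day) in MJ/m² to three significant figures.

17.5 MJ/m²

Solar declination: sin δ = sin ε · sin L_s = sin 33.00° × sin 178.8° = 0.01141, so δ = +0.654°.
cos h₀ = −tan(+71.0°) tan(+0.654°) = -0.0331, h₀ = 1.6039 rad.
Bracket: h₀ sin ϕ sin δ + cos ϕ cos δ sin h₀ = 1.6039×0.94552×0.01141 + 0.32557×0.99993×0.99945 = 0.017303 + 0.325368 = 0.342671.
Q̄ = (S_0/π) × [bracket] = (950/π) × 0.342671 = 103.62 W/m².
Daily total = Q̄ × 46.90 h × 3600 s/h = 103.62 × 46.90 × 3600 / 10⁶ = 17.50 MJ/m².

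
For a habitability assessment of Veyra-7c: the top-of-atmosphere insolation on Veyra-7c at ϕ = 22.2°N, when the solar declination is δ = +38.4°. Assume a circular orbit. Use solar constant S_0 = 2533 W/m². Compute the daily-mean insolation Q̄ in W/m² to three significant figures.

Q̄ ≈ 913 W/m²

cos h₀ = −tan(+22.2°) tan(+38.400°) = -0.3235, h₀ = 1.9002 rad.
Bracket: h₀ sin ϕ sin δ + cos ϕ cos δ sin h₀ = 1.9002×0.37784×0.62115 + 0.92587×0.78369×0.94625 = 0.445968 + 0.686594 = 1.132562.
Q̄ = (S_0/π) × [bracket] = (2533/π) × 1.132562 = 913.2 W/m².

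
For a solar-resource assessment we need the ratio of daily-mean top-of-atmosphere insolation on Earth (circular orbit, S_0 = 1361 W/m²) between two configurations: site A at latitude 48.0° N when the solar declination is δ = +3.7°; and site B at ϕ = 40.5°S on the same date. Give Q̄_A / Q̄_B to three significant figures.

— Configuration A (ϕ=+48.0°):
cos h₀ = −tan(+48.0°) tan(+3.700°) = -0.0718, h₀ = 1.6427 rad.
Bracket: h₀ sin ϕ sin δ + cos ϕ cos δ sin h₀ = 1.6427×0.74314×0.06453 + 0.66913×0.99792×0.99742 = 0.078775 + 0.666015 = 0.744790.
Q̄ = (S_0/π) × [bracket] = (1361/π) × 0.744790 = 322.66 W/m².
— Configuration B (ϕ=-40.5°):
cos h₀ = −tan(-40.5°) tan(+3.700°) = 0.0552, h₀ = 1.5155 rad.
Bracket: h₀ sin ϕ sin δ + cos ϕ cos δ sin h₀ = 1.5155×-0.64945×0.06453 + 0.76041×0.99792×0.99847 = -0.063513 + 0.757667 = 0.694154.
Q̄ = (S_0/π) × [bracket] = (1361/π) × 0.694154 = 300.72 W/m².
Ratio Q̄_A / Q̄_B = 322.66 / 300.72 = 1.073.

Q̄_A / Q̄_B ≈ 1.07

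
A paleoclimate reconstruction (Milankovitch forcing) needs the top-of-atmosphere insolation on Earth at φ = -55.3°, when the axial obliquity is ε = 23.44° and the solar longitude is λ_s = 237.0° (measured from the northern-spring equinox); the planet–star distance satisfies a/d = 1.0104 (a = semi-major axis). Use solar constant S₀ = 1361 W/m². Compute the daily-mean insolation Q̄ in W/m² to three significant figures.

Solar declination: sin δ = sin ε · sin λ_s = sin 23.44° × sin 237.0° = -0.33361, so δ = -19.488°.
cos H₀ = −tan(-55.3°) tan(-19.488°) = -0.5111, H₀ = 2.1072 rad.
Bracket: H₀ sin φ sin δ + cos φ cos δ sin H₀ = 2.1072×-0.82214×-0.33361 + 0.56928×0.94271×0.85953 = 0.577950 + 0.461280 = 1.039230.
Inverse-square distance factor (a/d)² = 1.0104² = 1.020908.
Q̄ = (S₀/π) × 1.020908 × [bracket] = (1361/π) × 1.020908 × 1.039230 = 459.6 W/m².

Q̄ ≈ 460 W/m²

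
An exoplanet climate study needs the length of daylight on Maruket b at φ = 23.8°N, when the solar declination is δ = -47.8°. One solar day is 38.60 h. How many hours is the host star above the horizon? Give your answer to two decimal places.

cos H₀ = −tan φ · tan δ = −tan(+23.8°) × tan(-47.800°) = 0.4864, so H₀ = 1.0628 rad = 60.89°.
Daylight = 2H₀/(2π) × 38.60 h = (1.0628/π) × 38.60 = 13.06 h.

13.06 h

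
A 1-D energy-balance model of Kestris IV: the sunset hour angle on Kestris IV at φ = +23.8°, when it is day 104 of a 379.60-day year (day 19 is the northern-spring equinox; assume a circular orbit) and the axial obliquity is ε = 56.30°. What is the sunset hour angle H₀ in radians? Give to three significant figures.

H₀ = 2.26 rad

Solar longitude: λ_s = 360° × (104 − 19)/379.60 = 80.611°.
sin δ = sin 56.30° × sin 80.611° = 0.82081, so δ = +55.166°.
cos H₀ = −tan φ · tan δ = −tan(+23.8°) × tan(+55.166°) = -0.6338, so H₀ = 2.2572 rad = 129.33°.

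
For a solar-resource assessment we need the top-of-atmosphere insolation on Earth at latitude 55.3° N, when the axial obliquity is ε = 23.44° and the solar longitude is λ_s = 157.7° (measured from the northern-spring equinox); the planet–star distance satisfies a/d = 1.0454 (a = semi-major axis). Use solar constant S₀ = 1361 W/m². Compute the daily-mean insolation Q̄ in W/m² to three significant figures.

Q̄ ≈ 365 W/m²

Solar declination: sin δ = sin ε · sin λ_s = sin 23.44° × sin 157.7° = 0.15094, so δ = +8.682°.
cos H₀ = −tan(+55.3°) tan(+8.682°) = -0.2205, H₀ = 1.7931 rad.
Bracket: H₀ sin φ sin δ + cos φ cos δ sin H₀ = 1.7931×0.82214×0.15094 + 0.56928×0.98854×0.97538 = 0.222513 + 0.548901 = 0.771414.
Inverse-square distance factor (a/d)² = 1.0454² = 1.092861.
Q̄ = (S₀/π) × 1.092861 × [bracket] = (1361/π) × 1.092861 × 0.771414 = 365.2 W/m².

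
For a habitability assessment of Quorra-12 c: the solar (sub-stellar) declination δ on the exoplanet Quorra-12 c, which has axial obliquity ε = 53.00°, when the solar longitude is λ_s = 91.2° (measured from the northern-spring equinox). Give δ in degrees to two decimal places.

sin δ = sin ε · sin λ_s = sin 53.00° × sin 91.2° = 0.798460.
δ = arcsin(0.798460) = +52.98°.

δ = +52.98°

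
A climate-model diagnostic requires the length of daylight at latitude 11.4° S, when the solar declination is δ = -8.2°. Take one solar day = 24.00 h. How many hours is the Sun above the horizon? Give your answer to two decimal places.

12.22 h

cos H₀ = −tan φ · tan δ = −tan(-11.4°) × tan(-8.200°) = -0.0291, so H₀ = 1.5999 rad = 91.67°.
Daylight = 2H₀/(2π) × 24.00 h = (1.5999/π) × 24.00 = 12.22 h.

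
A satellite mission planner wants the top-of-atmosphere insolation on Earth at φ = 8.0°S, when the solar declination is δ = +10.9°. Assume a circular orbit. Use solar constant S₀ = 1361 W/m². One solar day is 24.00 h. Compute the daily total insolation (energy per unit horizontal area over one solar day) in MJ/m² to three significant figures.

34.9 MJ/m²

cos H₀ = −tan(-8.0°) tan(+10.900°) = 0.0271, H₀ = 1.5437 rad.
Bracket: H₀ sin φ sin δ + cos φ cos δ sin H₀ = 1.5437×-0.13917×0.18910 + 0.99027×0.98196×0.99963 = -0.040626 + 0.972046 = 0.931420.
Q̄ = (S₀/π) × [bracket] = (1361/π) × 0.931420 = 403.51 W/m².
Daily total = Q̄ × 24.00 h × 3600 s/h = 403.51 × 24.00 × 3600 / 10⁶ = 34.86 MJ/m².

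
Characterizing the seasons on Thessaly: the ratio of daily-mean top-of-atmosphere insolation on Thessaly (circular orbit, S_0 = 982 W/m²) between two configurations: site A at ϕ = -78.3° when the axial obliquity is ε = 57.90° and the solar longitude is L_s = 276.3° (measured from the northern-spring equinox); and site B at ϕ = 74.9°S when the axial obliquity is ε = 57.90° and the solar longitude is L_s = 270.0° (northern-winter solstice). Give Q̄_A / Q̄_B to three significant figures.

Q̄_A / Q̄_B ≈ 1.01

— Configuration A (ϕ=-78.3°):
Solar declination: sin δ = sin ε · sin L_s = sin 57.90° × sin 276.3° = -0.84201, so δ = -57.353°.
cos h₀ = −tan(-78.3°) tan(-57.353°) = -7.5369 ≤ −1 ⇒ polar day, h₀ = π.
Bracket: h₀ sin ϕ sin δ + cos ϕ cos δ sin h₀ = 3.1416×-0.97922×-0.84201 + 0.20279×0.53947×0.00000 = 2.590290 + 0.000000 = 2.590290.
Q̄ = (S_0/π) × [bracket] = (982/π) × 2.590290 = 809.67 W/m².
— Configuration B (ϕ=-74.9°):
Solar declination: sin δ = sin ε · sin L_s = sin 57.90° × sin 270.0° = -0.84712, so δ = -57.900°.
cos h₀ = −tan(-74.9°) tan(-57.900°) = -5.9081 ≤ −1 ⇒ polar day, h₀ = π.
Bracket: h₀ sin ϕ sin δ + cos ϕ cos δ sin h₀ = 3.1416×-0.96547×-0.84712 + 0.26050×0.53140×0.00000 = 2.569417 + 0.000000 = 2.569417.
Q̄ = (S_0/π) × [bracket] = (982/π) × 2.569417 = 803.15 W/m².
Ratio Q̄_A / Q̄_B = 809.67 / 803.15 = 1.008.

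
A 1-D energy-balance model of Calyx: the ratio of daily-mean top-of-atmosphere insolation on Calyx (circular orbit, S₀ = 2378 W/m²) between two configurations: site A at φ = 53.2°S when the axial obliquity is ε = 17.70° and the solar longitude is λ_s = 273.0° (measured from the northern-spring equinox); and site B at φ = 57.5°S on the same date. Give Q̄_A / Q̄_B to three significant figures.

— Configuration A (φ=-53.2°):
Solar declination: sin δ = sin ε · sin λ_s = sin 17.70° × sin 273.0° = -0.30362, so δ = -17.675°.
cos H₀ = −tan(-53.2°) tan(-17.675°) = -0.4260, H₀ = 2.0108 rad.
Bracket: H₀ sin φ sin δ + cos φ cos δ sin H₀ = 2.0108×-0.80073×-0.30362 + 0.59902×0.95279×0.90474 = 0.488861 + 0.516372 = 1.005233.
Q̄ = (S₀/π) × [bracket] = (2378/π) × 1.005233 = 760.90 W/m².
— Configuration B (φ=-57.5°):
cos H₀ = −tan(-57.5°) tan(-17.675°) = -0.5002, H₀ = 2.0946 rad.
Bracket: H₀ sin φ sin δ + cos φ cos δ sin H₀ = 2.0946×-0.84339×-0.30362 + 0.53730×0.95279×0.86591 = 0.536364 + 0.443289 = 0.979653.
Q̄ = (S₀/π) × [bracket] = (2378/π) × 0.979653 = 741.54 W/m².
Ratio Q̄_A / Q̄_B = 760.90 / 741.54 = 1.026.

Q̄_A / Q̄_B ≈ 1.03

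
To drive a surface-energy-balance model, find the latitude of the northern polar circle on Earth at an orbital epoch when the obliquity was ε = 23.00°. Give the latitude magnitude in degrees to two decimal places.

67.00°

The polar circle is the lowest latitude that experiences at least one full rotation of continuous daylight at the northern-summer solstice; it lies at |ϕ| = 90° − ε = 90° − 23.00° = 67.00°.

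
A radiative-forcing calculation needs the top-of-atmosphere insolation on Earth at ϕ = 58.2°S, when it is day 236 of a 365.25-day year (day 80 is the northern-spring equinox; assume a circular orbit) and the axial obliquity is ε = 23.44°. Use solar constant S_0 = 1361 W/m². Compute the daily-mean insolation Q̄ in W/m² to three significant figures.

Q̄ ≈ 132 W/m²

Solar longitude: L_s = 360° × (236 − 80)/365.25 = 153.758°.
sin δ = sin 23.44° × sin 153.758° = 0.17589, so δ = +10.130°.
cos h₀ = −tan(-58.2°) tan(+10.130°) = 0.2882, h₀ = 1.2785 rad.
Bracket: h₀ sin ϕ sin δ + cos ϕ cos δ sin h₀ = 1.2785×-0.84989×0.17589 + 0.52696×0.98441×0.95758 = -0.191119 + 0.496740 = 0.305621.
Q̄ = (S_0/π) × [bracket] = (1361/π) × 0.305621 = 132.4 W/m².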